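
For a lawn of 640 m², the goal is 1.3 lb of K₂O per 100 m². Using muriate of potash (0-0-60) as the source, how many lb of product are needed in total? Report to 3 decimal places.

13.867 lb

Product per 100 m² = 1.3 / 60% = 2.16667 lb.
Total product = 2.16667 × 640 / 100 = 13.8667 lb.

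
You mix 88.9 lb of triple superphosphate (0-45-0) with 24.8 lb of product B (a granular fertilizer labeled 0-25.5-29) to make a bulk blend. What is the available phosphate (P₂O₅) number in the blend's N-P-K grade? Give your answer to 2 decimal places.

40.75% P₂O₅

Total mass = 88.9 + 24.8 = 113.7 lb.
P₂O₅ mass = 45%×88.9 + 25.5%×24.8 = 46.329 lb.
% P₂O₅ = 46.329 / 113.7 = 40.7467%.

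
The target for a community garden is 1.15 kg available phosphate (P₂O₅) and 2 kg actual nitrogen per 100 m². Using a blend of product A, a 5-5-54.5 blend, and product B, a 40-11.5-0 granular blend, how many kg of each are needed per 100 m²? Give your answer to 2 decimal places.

Per-100 m² balance (a = product A, b = product B):
P₂O₅: 0.05·a + 0.115·b = 1.15
N: 0.05·a + 0.4·b = 2
From row1: a = (1.15 − 0.115·b) / 0.05.
Into row2: 0.05·(1.15 − 0.115·b)/0.05 + 0.4·b = 2 → b = 2.98246, a = 16.1404.

16.14 kg product A, 2.98 kg product B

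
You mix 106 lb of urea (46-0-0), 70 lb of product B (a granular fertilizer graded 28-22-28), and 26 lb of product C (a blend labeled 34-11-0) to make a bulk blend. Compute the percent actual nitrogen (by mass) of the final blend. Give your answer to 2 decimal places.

38.22% N

Total mass = 106 + 70 + 26 = 202 lb.
N mass = 46%×106 + 28%×70 + 34%×26 = 77.2 lb.
% N = 77.2 / 202 = 38.2178%.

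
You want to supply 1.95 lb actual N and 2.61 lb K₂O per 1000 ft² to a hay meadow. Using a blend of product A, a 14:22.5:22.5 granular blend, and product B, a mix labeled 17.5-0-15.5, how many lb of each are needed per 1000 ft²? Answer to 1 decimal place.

Per-1000 ft² balance (a = product A, b = product B):
N: 0.14·a + 0.175·b = 1.95
K₂O: 0.225·a + 0.155·b = 2.61
Eliminate a: (row1) − 0.14/0.225·(row2) → 0.0785556·b = 0.326, so b = 4.14993.
Back-substitute: a = (1.95 − 0.175·4.14993) / 0.14 = 8.74116.

8.7 lb product A, 4.1 lb product B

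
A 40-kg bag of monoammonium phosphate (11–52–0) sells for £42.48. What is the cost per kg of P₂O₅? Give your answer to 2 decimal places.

£2.04 per kg P₂O₅

P₂O₅ in bag = 40 × 52% = 20.8 kg.
Cost per kg P₂O₅ = £42.48 / 20.8 = £2.0423.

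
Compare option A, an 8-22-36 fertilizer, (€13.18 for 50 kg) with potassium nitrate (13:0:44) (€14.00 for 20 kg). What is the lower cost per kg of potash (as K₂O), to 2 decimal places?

€0.73 per kg K₂O (option A)

option A: K₂O per bag = 50 × 36% = 18 kg; cost = 13.18 / 18 = €0.7322/kg K₂O.
potassium nitrate: K₂O per bag = 20 × 44% = 8.8 kg; cost = 14.00 / 8.8 = €1.5909/kg K₂O.
option A is cheaper.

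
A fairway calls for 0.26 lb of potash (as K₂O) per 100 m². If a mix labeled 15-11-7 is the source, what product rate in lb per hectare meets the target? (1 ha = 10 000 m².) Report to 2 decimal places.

Product per 100 m² = 0.26 / 7% = 3.71429 lb.
Convert to per hectare: 3.71429 × 100 = 371.429 lb.

371.43 lb of product per hectare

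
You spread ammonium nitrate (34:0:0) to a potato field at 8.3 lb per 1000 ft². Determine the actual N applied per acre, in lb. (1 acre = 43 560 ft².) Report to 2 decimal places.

nitrogen per 1000 ft² = 8.3 × 34% = 2.822 lb.
Convert to per acre: 2.822 × 43.56 = 122.926 lb.

122.93 lb N per acre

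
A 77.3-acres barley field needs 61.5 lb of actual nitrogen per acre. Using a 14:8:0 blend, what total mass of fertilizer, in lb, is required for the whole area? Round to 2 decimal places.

33956.79 lb

Product per acre = 61.5 / 14% = 439.286 lb.
Total product = 439.286 × 77.3 = 33956.786 lb.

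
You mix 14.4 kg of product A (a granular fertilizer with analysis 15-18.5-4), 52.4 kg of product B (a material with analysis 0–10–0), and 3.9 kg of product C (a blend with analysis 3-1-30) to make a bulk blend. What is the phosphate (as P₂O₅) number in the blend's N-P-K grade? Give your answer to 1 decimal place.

11.2% P₂O₅

Total mass = 14.4 + 52.4 + 3.9 = 70.7 kg.
P₂O₅ mass = 18.5%×14.4 + 10%×52.4 + 1%×3.9 = 7.943 kg.
% P₂O₅ = 7.943 / 70.7 = 11.2348%.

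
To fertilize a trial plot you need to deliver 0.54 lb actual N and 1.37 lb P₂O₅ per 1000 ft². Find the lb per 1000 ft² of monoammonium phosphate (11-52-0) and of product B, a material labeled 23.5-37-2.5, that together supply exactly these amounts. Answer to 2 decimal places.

With a, b = lb per 1000 ft² of monoammonium phosphate and product B:
N: 0.11·a + 0.235·b = 0.54
P₂O₅: 0.52·a + 0.37·b = 1.37
Eliminate b: (row1) − 0.235/0.37·(row2) → -0.22027·a = -0.330135, so a = 1.49877.
Then b = (1.37 − 0.52·1.49877) / 0.37 = 1.59632.

1.50 lb monoammonium phosphate, 1.60 lb product B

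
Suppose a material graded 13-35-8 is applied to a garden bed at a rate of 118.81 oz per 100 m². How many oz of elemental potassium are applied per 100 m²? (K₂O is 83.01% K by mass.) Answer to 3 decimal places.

7.890 oz K per hundred sq m

K₂O per 100 m² = 118.81 × 8% = 9.5048 oz.
Elemental K = 9.5048 × 0.8301 = 7.88993 oz per 100 m².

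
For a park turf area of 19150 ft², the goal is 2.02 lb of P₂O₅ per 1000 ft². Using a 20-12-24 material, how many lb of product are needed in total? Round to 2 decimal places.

Product per 1000 ft² = 2.02 / 12% = 16.8333 lb.
Total product = 16.8333 × 19150 / 1000 = 322.358 lb.

322.36 lb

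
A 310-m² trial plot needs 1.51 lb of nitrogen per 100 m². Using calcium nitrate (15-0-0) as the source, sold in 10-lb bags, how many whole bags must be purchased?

Product per 100 m² = 1.51 / 15% = 10.0667 lb.
Total product = 10.0667 × 310 / 100 = 31.2067 lb.
Bags = ⌈31.2067 / 10⌉ = 4.

4 bags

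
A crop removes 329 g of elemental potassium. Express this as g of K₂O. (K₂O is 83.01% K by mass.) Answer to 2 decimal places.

K₂O = 329 / 0.8301 = 396.338 g.

396.34 g K₂O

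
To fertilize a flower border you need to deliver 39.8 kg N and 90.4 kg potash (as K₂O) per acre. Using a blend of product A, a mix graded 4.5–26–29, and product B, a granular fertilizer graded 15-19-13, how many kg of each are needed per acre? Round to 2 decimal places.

Let a = kg of product A, b = kg of product B (per acre).
N: 0.045·a + 0.15·b = 39.8
K₂O: 0.29·a + 0.13·b = 90.4
From row1: a = (39.8 − 0.15·b) / 0.045.
Into row2: 0.29·(39.8 − 0.15·b)/0.045 + 0.13·b = 90.4 → b = 198.513, a = 222.736.

222.74 kg product A, 198.51 kg product B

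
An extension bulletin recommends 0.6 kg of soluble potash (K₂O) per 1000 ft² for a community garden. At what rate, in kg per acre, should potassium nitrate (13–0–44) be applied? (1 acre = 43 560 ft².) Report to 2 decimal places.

59.40 kg of product per acre

Product per 1000 ft² = 0.6 / 44% = 1.36364 kg.
Convert to per acre: 1.36364 × 43.56 = 59.4 kg.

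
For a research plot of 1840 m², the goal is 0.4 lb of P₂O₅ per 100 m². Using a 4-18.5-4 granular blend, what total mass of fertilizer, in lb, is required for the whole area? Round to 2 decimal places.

Product per 100 m² = 0.4 / 18.5% = 2.16216 lb.
Total product = 2.16216 × 1840 / 100 = 39.7838 lb.

39.78 lb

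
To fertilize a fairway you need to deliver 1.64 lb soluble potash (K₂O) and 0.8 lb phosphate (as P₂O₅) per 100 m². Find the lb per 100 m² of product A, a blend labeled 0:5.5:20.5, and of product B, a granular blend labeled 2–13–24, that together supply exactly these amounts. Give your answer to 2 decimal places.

1.58 lb product A, 5.49 lb product B

Let a = lb of product A, b = lb of product B (per 100 m²).
K₂O: 0.205·a + 0.24·b = 1.64
P₂O₅: 0.055·a + 0.13·b = 0.8
Eliminate b: (row1) − 0.24/0.13·(row2) → 0.103462·a = 0.163077, so a = 1.57621.
Then b = (0.8 − 0.055·1.57621) / 0.13 = 5.48699.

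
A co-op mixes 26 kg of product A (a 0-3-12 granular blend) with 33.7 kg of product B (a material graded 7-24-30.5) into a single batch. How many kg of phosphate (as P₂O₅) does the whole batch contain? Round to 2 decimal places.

8.87 kg P₂O₅

P₂O₅ mass = 3%×26 + 24%×33.7 = 8.868 kg.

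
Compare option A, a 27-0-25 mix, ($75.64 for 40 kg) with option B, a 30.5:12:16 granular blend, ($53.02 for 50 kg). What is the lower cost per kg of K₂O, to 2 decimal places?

option A: K₂O per bag = 40 × 25% = 10 kg; cost = 75.64 / 10 = $7.5640/kg K₂O.
option B: K₂O per bag = 50 × 16% = 8 kg; cost = 53.02 / 8 = $6.6275/kg K₂O.
option B is cheaper.

$6.63 per kg K₂O (option B)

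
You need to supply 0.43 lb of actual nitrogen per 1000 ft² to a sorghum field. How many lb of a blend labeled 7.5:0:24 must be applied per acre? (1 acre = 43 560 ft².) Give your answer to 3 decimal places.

249.744 lb of product per acre

Product per 1000 ft² = 0.43 / 7.5% = 5.73333 lb.
Convert to per acre: 5.73333 × 43.56 = 249.744 lb.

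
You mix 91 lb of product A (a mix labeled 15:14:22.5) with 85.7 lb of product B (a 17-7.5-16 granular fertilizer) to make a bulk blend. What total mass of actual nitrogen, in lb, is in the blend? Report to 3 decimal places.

28.219 lb N

N mass = 15%×91 + 17%×85.7 = 28.219 lb.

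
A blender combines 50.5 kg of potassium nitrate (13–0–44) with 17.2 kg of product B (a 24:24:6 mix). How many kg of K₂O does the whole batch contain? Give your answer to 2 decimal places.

23.25 kg K₂O

K₂O mass = 44%×50.5 + 6%×17.2 = 23.252 kg.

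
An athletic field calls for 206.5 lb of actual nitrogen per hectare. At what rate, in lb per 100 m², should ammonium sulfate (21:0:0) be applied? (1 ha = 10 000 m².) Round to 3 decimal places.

9.833 lb of product per hundred sq m

Product per hectare = 206.5 / 21% = 983.333 lb.
Convert to per 100 m²: 983.333 × 0.01 = 9.83333 lb.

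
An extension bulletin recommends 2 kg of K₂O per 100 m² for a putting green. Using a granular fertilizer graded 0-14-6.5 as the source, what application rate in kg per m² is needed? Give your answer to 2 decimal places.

Product per 100 m² = 2 / 6.5% = 30.7692 kg.
Convert to per m²: 30.7692 × 0.01 = 0.307692 kg.

0.31 kg of product per sq m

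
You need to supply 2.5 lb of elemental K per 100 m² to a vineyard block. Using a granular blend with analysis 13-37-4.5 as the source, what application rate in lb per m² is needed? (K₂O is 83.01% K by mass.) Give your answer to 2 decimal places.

0.67 lb of product per sq m

As K₂O: 2.5 / 0.8301 = 3.01169 lb per 100 m².
Product per 100 m² = 3.01169 / 4.5% = 66.9263 lb.
Convert to per m²: 66.9263 × 0.01 = 0.669263 lb.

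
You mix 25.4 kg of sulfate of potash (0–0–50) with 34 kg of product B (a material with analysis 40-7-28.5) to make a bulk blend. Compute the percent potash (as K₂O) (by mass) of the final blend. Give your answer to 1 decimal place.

37.7% K₂O

Total mass = 25.4 + 34 = 59.4 kg.
K₂O mass = 50%×25.4 + 28.5%×34 = 22.39 kg.
% K₂O = 22.39 / 59.4 = 37.6936%.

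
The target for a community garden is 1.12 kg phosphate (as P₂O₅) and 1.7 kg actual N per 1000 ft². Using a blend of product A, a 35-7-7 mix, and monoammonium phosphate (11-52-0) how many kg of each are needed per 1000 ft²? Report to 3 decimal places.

Let a = kg of product A, b = kg of monoammonium phosphate (per 1000 ft²).
P₂O₅: 0.07·a + 0.52·b = 1.12
N: 0.35·a + 0.11·b = 1.7
Solving simultaneously: a = 4.36489, b = 1.56627.

4.365 kg product A, 1.566 kg monoammonium phosphate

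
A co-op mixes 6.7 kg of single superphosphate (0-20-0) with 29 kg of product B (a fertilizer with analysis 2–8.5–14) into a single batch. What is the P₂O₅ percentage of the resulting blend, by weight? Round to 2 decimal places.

10.66% P₂O₅

Total mass = 6.7 + 29 = 35.7 kg.
P₂O₅ mass = 20%×6.7 + 8.5%×29 = 3.805 kg.
% P₂O₅ = 3.805 / 35.7 = 10.6583%.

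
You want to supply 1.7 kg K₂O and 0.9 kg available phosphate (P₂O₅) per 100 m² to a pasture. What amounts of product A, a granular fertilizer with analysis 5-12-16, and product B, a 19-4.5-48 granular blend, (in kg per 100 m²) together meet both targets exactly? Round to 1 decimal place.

7.1 kg product A, 1.2 kg product B

Let a = kg of product A, b = kg of product B (per 100 m²).
K₂O: 0.16·a + 0.48·b = 1.7
P₂O₅: 0.12·a + 0.045·b = 0.9
Solving simultaneously: a = 7.05357, b = 1.19048.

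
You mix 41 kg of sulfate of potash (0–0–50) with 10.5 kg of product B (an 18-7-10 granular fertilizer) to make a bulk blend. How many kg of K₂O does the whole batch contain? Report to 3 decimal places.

K₂O mass = 50%×41 + 10%×10.5 = 21.55 kg.

21.550 kg K₂O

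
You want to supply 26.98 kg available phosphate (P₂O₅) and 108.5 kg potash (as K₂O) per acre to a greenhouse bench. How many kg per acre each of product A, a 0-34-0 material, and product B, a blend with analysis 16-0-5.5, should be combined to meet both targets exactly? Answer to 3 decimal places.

Let a = kg of product A, b = kg of product B (per acre).
P₂O₅: 0.34·a + 0·b = 26.98
K₂O: 0·a + 0.055·b = 108.5
Solving simultaneously: a = 79.3529, b = 1972.7273.

79.353 kg product A, 1972.727 kg product B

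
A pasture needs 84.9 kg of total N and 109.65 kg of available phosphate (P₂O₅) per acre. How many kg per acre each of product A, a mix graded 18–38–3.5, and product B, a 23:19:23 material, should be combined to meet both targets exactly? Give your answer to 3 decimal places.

170.836 kg product A, 235.432 kg product B

Let a = kg of product A, b = kg of product B (per acre).
N: 0.18·a + 0.23·b = 84.9
P₂O₅: 0.38·a + 0.19·b = 109.65
From row1: a = (84.9 − 0.23·b) / 0.18.
Into row2: 0.38·(84.9 − 0.23·b)/0.18 + 0.19·b = 109.65 → b = 235.4323, a = 170.83647.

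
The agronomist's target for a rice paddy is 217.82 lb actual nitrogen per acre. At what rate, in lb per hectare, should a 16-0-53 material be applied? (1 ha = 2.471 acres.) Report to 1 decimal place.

3364.0 lb of product per hectare

Product per acre = 217.82 / 16% = 1361.38 lb.
Convert to per hectare: 1361.38 × 2.471 = 3363.96 lb.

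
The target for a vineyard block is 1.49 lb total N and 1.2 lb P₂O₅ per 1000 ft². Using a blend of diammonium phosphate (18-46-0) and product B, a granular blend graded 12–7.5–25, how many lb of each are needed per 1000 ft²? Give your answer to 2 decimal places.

0.77 lb diammonium phosphate, 11.26 lb product B

Per-1000 ft² balance (a = diammonium phosphate, b = product B):
N: 0.18·a + 0.12·b = 1.49
P₂O₅: 0.46·a + 0.075·b = 1.2
From row1: a = (1.49 − 0.12·b) / 0.18.
Into row2: 0.46·(1.49 − 0.12·b)/0.18 + 0.075·b = 1.2 → b = 11.2566, a = 0.773381.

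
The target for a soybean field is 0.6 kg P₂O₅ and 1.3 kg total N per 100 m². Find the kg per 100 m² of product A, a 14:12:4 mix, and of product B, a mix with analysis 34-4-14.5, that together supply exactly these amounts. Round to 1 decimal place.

4.3 kg product A, 2.0 kg product B

With a, b = kg per 100 m² of product A and product B:
P₂O₅: 0.12·a + 0.04·b = 0.6
N: 0.14·a + 0.34·b = 1.3
Eliminate a: (row1) − 0.12/0.14·(row2) → -0.251429·b = -0.514286, so b = 2.04545.
Back-substitute: a = (0.6 − 0.04·2.04545) / 0.12 = 4.31818.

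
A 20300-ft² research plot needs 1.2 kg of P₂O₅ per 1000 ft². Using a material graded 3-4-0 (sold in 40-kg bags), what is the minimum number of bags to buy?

16 bags

Product per 1000 ft² = 1.2 / 4% = 30 kg.
Total product = 30 × 20300 / 1000 = 609 kg.
Bags = ⌈609 / 40⌉ = 16.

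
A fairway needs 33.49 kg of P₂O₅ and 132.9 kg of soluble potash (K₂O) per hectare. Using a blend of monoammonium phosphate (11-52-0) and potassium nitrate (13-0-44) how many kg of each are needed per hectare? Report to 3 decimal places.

64.404 kg monoammonium phosphate, 302.045 kg potassium nitrate

Per-hectare balance (a = monoammonium phosphate, b = potassium nitrate):
P₂O₅: 0.52·a + 0·b = 33.49
K₂O: 0·a + 0.44·b = 132.9
Solving simultaneously: a = 64.4038, b = 302.04545.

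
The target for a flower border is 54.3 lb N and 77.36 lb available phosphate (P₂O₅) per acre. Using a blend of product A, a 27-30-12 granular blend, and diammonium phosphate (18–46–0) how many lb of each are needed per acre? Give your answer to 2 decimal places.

157.45 lb product A, 65.49 lb diammonium phosphate

With a, b = lb per acre of product A and diammonium phosphate:
N: 0.27·a + 0.18·b = 54.3
P₂O₅: 0.3·a + 0.46·b = 77.36
From row1: a = (54.3 − 0.18·b) / 0.27.
Into row2: 0.3·(54.3 − 0.18·b)/0.27 + 0.46·b = 77.36 → b = 65.4872, a = 157.453.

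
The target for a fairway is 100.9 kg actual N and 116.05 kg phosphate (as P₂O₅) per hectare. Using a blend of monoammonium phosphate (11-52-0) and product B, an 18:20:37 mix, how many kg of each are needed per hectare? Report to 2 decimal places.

Let a = kg of monoammonium phosphate, b = kg of product B (per hectare).
N: 0.11·a + 0.18·b = 100.9
P₂O₅: 0.52·a + 0.2·b = 116.05
From row1: a = (100.9 − 0.18·b) / 0.11.
Into row2: 0.52·(100.9 − 0.18·b)/0.11 + 0.2·b = 116.05 → b = 554.504, a = 9.90223.

9.90 kg monoammonium phosphate, 554.50 kg product B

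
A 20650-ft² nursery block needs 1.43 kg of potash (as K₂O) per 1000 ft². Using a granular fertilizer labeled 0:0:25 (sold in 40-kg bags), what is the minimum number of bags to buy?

Product per 1000 ft² = 1.43 / 25% = 5.72 kg.
Total product = 5.72 × 20650 / 1000 = 118.118 kg.
Bags = ⌈118.118 / 40⌉ = 3.

3 bags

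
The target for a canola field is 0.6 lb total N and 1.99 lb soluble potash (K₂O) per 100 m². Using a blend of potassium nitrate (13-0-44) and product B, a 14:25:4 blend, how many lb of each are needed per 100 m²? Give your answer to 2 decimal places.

4.51 lb potassium nitrate, 0.09 lb product B

Per-100 m² balance (a = potassium nitrate, b = product B):
N: 0.13·a + 0.14·b = 0.6
K₂O: 0.44·a + 0.04·b = 1.99
From row1: a = (0.6 − 0.14·b) / 0.13.
Into row2: 0.44·(0.6 − 0.14·b)/0.13 + 0.04·b = 1.99 → b = 0.0939716, a = 4.51418.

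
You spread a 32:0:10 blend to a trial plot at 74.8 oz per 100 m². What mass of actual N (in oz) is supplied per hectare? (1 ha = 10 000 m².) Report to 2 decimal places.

2393.60 oz N per hectare

nitrogen per 100 m² = 74.8 × 32% = 23.936 oz.
Convert to per hectare: 23.936 × 100 = 2393.6 oz.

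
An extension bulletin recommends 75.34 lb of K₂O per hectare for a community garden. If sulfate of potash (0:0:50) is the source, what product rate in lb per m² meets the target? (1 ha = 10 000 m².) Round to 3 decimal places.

0.015 lb of product per sq m

Product per hectare = 75.34 / 50% = 150.68 lb.
Convert to per m²: 150.68 × 0.0001 = 0.015068 lb.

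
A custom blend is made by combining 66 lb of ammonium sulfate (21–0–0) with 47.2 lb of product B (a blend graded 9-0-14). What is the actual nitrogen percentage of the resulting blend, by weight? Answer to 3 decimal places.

Total mass = 66 + 47.2 = 113.2 lb.
N mass = 21%×66 + 9%×47.2 = 18.108 lb.
% N = 18.108 / 113.2 = 15.99647%.

15.996% N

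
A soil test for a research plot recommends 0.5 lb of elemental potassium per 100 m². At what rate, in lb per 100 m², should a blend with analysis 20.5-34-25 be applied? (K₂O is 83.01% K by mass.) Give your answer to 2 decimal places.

2.41 lb of product per hundred sq m

As K₂O: 0.5 / 0.8301 = 0.602337 lb per 100 m².
Product per 100 m² = 0.602337 / 25% = 2.40935 lb.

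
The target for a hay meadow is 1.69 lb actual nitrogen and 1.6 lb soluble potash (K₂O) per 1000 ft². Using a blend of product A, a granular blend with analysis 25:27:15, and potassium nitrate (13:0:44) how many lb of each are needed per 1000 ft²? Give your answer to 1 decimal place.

5.9 lb product A, 1.6 lb potassium nitrate

Per-1000 ft² balance (a = product A, b = potassium nitrate):
N: 0.25·a + 0.13·b = 1.69
K₂O: 0.15·a + 0.44·b = 1.6
Solving simultaneously: a = 5.91823, b = 1.61878.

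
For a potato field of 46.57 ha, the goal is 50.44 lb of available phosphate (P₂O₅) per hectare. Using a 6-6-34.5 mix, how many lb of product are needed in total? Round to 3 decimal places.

Product per hectare = 50.44 / 6% = 840.667 lb.
Total product = 840.667 × 46.57 = 39149.8467 lb.

39149.847 lb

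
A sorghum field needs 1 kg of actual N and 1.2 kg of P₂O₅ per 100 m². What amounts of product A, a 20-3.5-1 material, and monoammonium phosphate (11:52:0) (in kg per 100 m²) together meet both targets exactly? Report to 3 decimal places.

Per-100 m² balance (a = product A, b = monoammonium phosphate):
N: 0.2·a + 0.11·b = 1
P₂O₅: 0.035·a + 0.52·b = 1.2
Eliminate b: (row1) − 0.11/0.52·(row2) → 0.192596·a = 0.746154, so a = 3.87419.
Then b = (1.2 − 0.035·3.87419) / 0.52 = 2.04693.

3.874 kg product A, 2.047 kg monoammonium phosphate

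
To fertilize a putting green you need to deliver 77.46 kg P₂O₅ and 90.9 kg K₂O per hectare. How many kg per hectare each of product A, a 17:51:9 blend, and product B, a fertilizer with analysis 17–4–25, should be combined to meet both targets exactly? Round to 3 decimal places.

Let a = kg of product A, b = kg of product B (per hectare).
P₂O₅: 0.51·a + 0.04·b = 77.46
K₂O: 0.09·a + 0.25·b = 90.9
From row1: a = (77.46 − 0.04·b) / 0.51.
Into row2: 0.09·(77.46 − 0.04·b)/0.51 + 0.25·b = 90.9 → b = 317.8983, a = 126.9492.

126.949 kg product A, 317.898 kg product B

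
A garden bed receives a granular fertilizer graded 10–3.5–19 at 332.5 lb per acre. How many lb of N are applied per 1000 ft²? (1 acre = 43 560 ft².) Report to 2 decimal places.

nitrogen per acre = 332.5 × 10% = 33.25 lb.
Convert to per 1000 ft²: 33.25 × 0.0229568 = 0.763315 lb.

0.76 lb N per thousand sq ft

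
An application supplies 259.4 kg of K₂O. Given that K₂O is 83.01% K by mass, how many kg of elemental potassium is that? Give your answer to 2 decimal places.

K = 259.4 × 0.8301 = 215.328 kg.

215.33 kg K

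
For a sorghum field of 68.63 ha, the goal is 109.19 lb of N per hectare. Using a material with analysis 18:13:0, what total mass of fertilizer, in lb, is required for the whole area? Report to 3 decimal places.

Product per hectare = 109.19 / 18% = 606.611 lb.
Total product = 606.611 × 68.63 = 41631.7206 lb.

41631.721 lb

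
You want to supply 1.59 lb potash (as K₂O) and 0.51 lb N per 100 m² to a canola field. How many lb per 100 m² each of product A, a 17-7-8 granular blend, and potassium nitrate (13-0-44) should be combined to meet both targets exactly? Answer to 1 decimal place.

With a, b = lb per 100 m² of product A and potassium nitrate:
K₂O: 0.08·a + 0.44·b = 1.59
N: 0.17·a + 0.13·b = 0.51
From row1: a = (1.59 − 0.44·b) / 0.08.
Into row2: 0.17·(1.59 − 0.44·b)/0.08 + 0.13·b = 0.51 → b = 3.56366, a = 0.274845.

0.3 lb product A, 3.6 lb potassium nitrate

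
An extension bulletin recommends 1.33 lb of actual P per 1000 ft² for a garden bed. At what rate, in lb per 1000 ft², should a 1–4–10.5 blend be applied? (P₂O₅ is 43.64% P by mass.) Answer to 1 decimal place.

As P₂O₅: 1.33 / 0.4364 = 3.04766 lb per 1000 ft².
Product per 1000 ft² = 3.04766 / 4% = 76.1916 lb.

76.2 lb of product per thousand sq ft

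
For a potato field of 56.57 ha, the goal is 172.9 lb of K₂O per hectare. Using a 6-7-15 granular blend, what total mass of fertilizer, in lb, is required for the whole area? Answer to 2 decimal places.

65206.35 lb

Product per hectare = 172.9 / 15% = 1152.67 lb.
Total product = 1152.67 × 56.57 = 65206.353 lb.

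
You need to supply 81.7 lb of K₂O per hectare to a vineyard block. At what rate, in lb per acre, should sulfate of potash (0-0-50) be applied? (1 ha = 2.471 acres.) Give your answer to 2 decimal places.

66.13 lb of product per acre

Product per hectare = 81.7 / 50% = 163.4 lb.
Convert to per acre: 163.4 × 0.404694 = 66.1271 lb.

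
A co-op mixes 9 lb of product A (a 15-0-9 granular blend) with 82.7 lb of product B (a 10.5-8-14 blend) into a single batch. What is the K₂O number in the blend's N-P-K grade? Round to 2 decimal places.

Total mass = 9 + 82.7 = 91.7 lb.
K₂O mass = 9%×9 + 14%×82.7 = 12.388 lb.
% K₂O = 12.388 / 91.7 = 13.5093%.

13.51% K₂O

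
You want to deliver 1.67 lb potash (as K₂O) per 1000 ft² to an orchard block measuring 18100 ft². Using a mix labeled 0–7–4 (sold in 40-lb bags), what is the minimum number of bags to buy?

Product per 1000 ft² = 1.67 / 4% = 41.75 lb.
Total product = 41.75 × 18100 / 1000 = 755.675 lb.
Bags = ⌈755.675 / 40⌉ = 19.

19 bags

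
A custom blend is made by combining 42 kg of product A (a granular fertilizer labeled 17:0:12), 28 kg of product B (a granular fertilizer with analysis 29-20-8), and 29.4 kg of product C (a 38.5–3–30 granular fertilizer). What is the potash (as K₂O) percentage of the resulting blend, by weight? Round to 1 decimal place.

Total mass = 42 + 28 + 29.4 = 99.4 kg.
K₂O mass = 12%×42 + 8%×28 + 30%×29.4 = 16.1 kg.
% K₂O = 16.1 / 99.4 = 16.1972%.

16.2% K₂O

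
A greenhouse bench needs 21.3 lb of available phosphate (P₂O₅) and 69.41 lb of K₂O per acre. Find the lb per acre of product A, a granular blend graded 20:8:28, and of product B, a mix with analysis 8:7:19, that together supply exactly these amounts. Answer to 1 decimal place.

Per-acre balance (a = product A, b = product B):
P₂O₅: 0.08·a + 0.07·b = 21.3
K₂O: 0.28·a + 0.19·b = 69.41
From row1: a = (21.3 − 0.07·b) / 0.08.
Into row2: 0.28·(21.3 − 0.07·b)/0.08 + 0.19·b = 69.41 → b = 93.4545, a = 184.477.

184.5 lb product A, 93.5 lb product B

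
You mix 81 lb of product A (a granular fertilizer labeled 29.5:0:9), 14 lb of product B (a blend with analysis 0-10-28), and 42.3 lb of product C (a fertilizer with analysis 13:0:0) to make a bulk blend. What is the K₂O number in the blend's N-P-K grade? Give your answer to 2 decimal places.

8.16% K₂O

Total mass = 81 + 14 + 42.3 = 137.3 lb.
K₂O mass = 9%×81 + 28%×14 + 0%×42.3 = 11.21 lb.
% K₂O = 11.21 / 137.3 = 8.1646%.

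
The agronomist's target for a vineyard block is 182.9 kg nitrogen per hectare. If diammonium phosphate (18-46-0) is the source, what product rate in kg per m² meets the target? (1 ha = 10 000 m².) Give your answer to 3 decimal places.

Product per hectare = 182.9 / 18% = 1016.11 kg.
Convert to per m²: 1016.11 × 0.0001 = 0.101611 kg.

0.102 kg of product per sq m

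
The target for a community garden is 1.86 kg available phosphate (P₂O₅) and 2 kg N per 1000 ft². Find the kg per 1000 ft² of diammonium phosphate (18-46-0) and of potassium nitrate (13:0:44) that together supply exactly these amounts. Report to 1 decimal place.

4.0 kg diammonium phosphate, 9.8 kg potassium nitrate

With a, b = kg per 1000 ft² of diammonium phosphate and potassium nitrate:
P₂O₅: 0.46·a + 0·b = 1.86
N: 0.18·a + 0.13·b = 2
Eliminate b: (row1) − 0/0.13·(row2) → 0.46·a = 1.86, so a = 4.04348.
Then b = (2 − 0.18·4.04348) / 0.13 = 9.78595.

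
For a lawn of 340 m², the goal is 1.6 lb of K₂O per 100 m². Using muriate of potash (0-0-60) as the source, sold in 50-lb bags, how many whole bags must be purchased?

1 bags

Product per 100 m² = 1.6 / 60% = 2.66667 lb.
Total product = 2.66667 × 340 / 100 = 9.06667 lb.
Bags = ⌈9.06667 / 50⌉ = 1.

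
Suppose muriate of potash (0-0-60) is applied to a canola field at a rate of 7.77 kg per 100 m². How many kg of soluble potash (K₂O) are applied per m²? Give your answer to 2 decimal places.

K₂O per 100 m² = 7.77 × 60% = 4.662 kg.
Convert to per m²: 4.662 × 0.01 = 0.04662 kg.

0.05 kg K₂O per sq m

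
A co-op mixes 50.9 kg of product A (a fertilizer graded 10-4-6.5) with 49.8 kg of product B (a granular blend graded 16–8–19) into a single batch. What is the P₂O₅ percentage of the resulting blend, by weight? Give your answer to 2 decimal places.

5.98% P₂O₅

Total mass = 50.9 + 49.8 = 100.7 kg.
P₂O₅ mass = 4%×50.9 + 8%×49.8 = 6.02 kg.
% P₂O₅ = 6.02 / 100.7 = 5.97815%.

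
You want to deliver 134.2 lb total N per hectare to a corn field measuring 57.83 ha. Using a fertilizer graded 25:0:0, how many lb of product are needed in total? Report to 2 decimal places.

31043.14 lb

Product per hectare = 134.2 / 25% = 536.8 lb.
Total product = 536.8 × 57.83 = 31043.144 lb.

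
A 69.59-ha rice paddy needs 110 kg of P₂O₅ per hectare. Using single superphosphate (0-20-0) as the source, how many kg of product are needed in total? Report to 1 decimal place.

Product per hectare = 110 / 20% = 550 kg.
Total product = 550 × 69.59 = 38274.5 kg.

38274.5 kg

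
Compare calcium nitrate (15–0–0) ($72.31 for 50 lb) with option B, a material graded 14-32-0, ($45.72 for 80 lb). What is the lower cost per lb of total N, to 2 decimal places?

$4.08 per lb N (option B)

calcium nitrate: N per bag = 50 × 15% = 7.5 lb; cost = 72.31 / 7.5 = $9.6413/lb N.
option B: N per bag = 80 × 14% = 11.2 lb; cost = 45.72 / 11.2 = $4.0821/lb N.
option B is cheaper.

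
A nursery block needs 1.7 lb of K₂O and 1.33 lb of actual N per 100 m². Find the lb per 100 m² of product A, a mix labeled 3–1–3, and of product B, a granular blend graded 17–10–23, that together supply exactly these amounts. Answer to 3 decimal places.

9.389 lb product A, 6.167 lb product B

Let a = lb of product A, b = lb of product B (per 100 m²).
K₂O: 0.03·a + 0.23·b = 1.7
N: 0.03·a + 0.17·b = 1.33
Eliminate a: (row1) − 0.03/0.03·(row2) → 0.06·b = 0.37, so b = 6.16667.
Back-substitute: a = (1.7 − 0.23·6.16667) / 0.03 = 9.38889.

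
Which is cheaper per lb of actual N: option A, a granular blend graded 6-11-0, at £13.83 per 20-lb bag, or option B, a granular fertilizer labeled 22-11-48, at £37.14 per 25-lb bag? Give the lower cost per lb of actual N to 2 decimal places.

option A: N per bag = 20 × 6% = 1.2 lb; cost = 13.83 / 1.2 = £11.5250/lb N.
option B: N per bag = 25 × 22% = 5.5 lb; cost = 37.14 / 5.5 = £6.7527/lb N.
option B is cheaper.

£6.75 per lb N (option B)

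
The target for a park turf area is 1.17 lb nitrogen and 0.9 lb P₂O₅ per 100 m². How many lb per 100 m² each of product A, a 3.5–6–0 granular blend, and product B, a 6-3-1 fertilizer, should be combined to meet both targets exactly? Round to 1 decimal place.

7.4 lb product A, 15.2 lb product B

Per-100 m² balance (a = product A, b = product B):
N: 0.035·a + 0.06·b = 1.17
P₂O₅: 0.06·a + 0.03·b = 0.9
Eliminate b: (row1) − 0.06/0.03·(row2) → -0.085·a = -0.63, so a = 7.41176.
Then b = (0.9 − 0.06·7.41176) / 0.03 = 15.1765.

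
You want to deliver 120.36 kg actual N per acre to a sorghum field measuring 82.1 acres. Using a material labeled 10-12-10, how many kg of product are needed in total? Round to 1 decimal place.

98815.6 kg

Product per acre = 120.36 / 10% = 1203.6 kg.
Total product = 1203.6 × 82.1 = 98815.56 kg.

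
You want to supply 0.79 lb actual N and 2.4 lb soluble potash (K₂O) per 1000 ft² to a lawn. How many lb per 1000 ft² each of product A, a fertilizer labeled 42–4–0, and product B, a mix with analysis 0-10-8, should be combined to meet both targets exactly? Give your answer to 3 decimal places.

With a, b = lb per 1000 ft² of product A and product B:
N: 0.42·a + 0·b = 0.79
K₂O: 0·a + 0.08·b = 2.4
Solving simultaneously: a = 1.88095, b = 30.

1.881 lb product A, 30.000 lb product B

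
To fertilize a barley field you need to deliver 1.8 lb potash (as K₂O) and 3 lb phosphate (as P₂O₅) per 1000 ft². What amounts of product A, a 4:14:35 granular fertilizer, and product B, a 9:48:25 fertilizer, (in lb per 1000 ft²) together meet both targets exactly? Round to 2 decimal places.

0.86 lb product A, 6.00 lb product B

Let a = lb of product A, b = lb of product B (per 1000 ft²).
K₂O: 0.35·a + 0.25·b = 1.8
P₂O₅: 0.14·a + 0.48·b = 3
Solving simultaneously: a = 0.857143, b = 6.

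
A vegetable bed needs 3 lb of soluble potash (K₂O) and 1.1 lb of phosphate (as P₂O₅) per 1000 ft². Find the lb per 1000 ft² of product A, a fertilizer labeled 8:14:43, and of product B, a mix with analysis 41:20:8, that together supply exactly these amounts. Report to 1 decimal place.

With a, b = lb per 1000 ft² of product A and product B:
K₂O: 0.43·a + 0.08·b = 3
P₂O₅: 0.14·a + 0.2·b = 1.1
Eliminate a: (row1) − 0.43/0.14·(row2) → -0.534286·b = -0.378571, so b = 0.708556.
Back-substitute: a = (3 − 0.08·0.708556) / 0.43 = 6.84492.

6.8 lb product A, 0.7 lb product B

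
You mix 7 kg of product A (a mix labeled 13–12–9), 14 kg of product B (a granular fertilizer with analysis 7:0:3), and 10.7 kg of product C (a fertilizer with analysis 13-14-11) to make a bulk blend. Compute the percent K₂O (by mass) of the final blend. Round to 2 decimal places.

7.03% K₂O

Total mass = 7 + 14 + 10.7 = 31.7 kg.
K₂O mass = 9%×7 + 3%×14 + 11%×10.7 = 2.227 kg.
% K₂O = 2.227 / 31.7 = 7.02524%.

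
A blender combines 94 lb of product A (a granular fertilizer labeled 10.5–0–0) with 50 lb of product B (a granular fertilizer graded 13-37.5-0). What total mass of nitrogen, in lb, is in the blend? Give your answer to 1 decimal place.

N mass = 10.5%×94 + 13%×50 = 16.37 lb.

16.4 lb N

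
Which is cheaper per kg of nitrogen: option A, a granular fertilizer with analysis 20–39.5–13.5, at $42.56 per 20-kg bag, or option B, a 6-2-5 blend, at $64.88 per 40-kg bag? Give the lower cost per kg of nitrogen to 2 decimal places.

option A: N per bag = 20 × 20% = 4 kg; cost = 42.56 / 4 = $10.6400/kg N.
option B: N per bag = 40 × 6% = 2.4 kg; cost = 64.88 / 2.4 = $27.0333/kg N.
option A is cheaper.

$10.64 per kg N (option A)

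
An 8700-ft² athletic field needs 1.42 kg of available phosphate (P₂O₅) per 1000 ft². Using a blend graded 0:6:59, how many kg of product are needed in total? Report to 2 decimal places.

Product per 1000 ft² = 1.42 / 6% = 23.6667 kg.
Total product = 23.6667 × 8700 / 1000 = 205.9 kg.

205.90 kg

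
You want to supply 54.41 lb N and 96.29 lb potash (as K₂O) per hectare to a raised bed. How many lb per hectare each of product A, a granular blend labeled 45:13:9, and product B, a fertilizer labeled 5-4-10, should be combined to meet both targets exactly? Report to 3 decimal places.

15.469 lb product A, 948.978 lb product B

With a, b = lb per hectare of product A and product B:
N: 0.45·a + 0.05·b = 54.41
K₂O: 0.09·a + 0.1·b = 96.29
Eliminate b: (row1) − 0.05/0.1·(row2) → 0.405·a = 6.265, so a = 15.4691.
Then b = (96.29 − 0.09·15.4691) / 0.1 = 948.9778.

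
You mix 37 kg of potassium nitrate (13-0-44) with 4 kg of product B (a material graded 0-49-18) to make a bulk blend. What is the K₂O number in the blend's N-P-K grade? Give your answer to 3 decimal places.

Total mass = 37 + 4 = 41 kg.
K₂O mass = 44%×37 + 18%×4 = 17 kg.
% K₂O = 17 / 41 = 41.4634%.

41.463% K₂O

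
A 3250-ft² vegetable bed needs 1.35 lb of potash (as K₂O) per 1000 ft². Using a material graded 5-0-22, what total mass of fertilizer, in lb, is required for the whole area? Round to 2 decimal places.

Product per 1000 ft² = 1.35 / 22% = 6.13636 lb.
Total product = 6.13636 × 3250 / 1000 = 19.9432 lb.

19.94 lb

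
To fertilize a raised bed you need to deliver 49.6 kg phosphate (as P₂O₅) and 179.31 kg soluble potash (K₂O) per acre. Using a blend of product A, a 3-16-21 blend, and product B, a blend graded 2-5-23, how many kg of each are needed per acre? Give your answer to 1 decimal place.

92.9 kg product A, 694.8 kg product B

Per-acre balance (a = product A, b = product B):
P₂O₅: 0.16·a + 0.05·b = 49.6
K₂O: 0.21·a + 0.23·b = 179.31
Solving simultaneously: a = 92.8707, b = 694.814.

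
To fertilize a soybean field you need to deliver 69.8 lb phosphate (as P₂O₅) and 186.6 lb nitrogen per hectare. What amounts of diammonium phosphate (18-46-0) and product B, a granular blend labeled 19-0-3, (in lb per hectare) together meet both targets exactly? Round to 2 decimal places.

151.74 lb diammonium phosphate, 838.35 lb product B

With a, b = lb per hectare of diammonium phosphate and product B:
P₂O₅: 0.46·a + 0·b = 69.8
N: 0.18·a + 0.19·b = 186.6
From row1: a = (69.8 − 0·b) / 0.46.
Into row2: 0.18·(69.8 − 0·b)/0.46 + 0.19·b = 186.6 → b = 838.352, a = 151.739.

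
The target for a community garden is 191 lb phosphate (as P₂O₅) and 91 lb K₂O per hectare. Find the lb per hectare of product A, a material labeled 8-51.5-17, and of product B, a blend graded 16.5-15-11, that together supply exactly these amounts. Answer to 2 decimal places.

236.28 lb product A, 462.12 lb product B

Let a = lb of product A, b = lb of product B (per hectare).
P₂O₅: 0.515·a + 0.15·b = 191
K₂O: 0.17·a + 0.11·b = 91
Eliminate b: (row1) − 0.15/0.11·(row2) → 0.283182·a = 66.9091, so a = 236.276.
Then b = (91 − 0.17·236.276) / 0.11 = 462.119.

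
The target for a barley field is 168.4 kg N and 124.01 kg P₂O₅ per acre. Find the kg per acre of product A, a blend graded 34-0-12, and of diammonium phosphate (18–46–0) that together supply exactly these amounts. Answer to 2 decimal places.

With a, b = kg per acre of product A and diammonium phosphate:
N: 0.34·a + 0.18·b = 168.4
P₂O₅: 0·a + 0.46·b = 124.01
Solving simultaneously: a = 352.572, b = 269.587.

352.57 kg product A, 269.59 kg diammonium phosphate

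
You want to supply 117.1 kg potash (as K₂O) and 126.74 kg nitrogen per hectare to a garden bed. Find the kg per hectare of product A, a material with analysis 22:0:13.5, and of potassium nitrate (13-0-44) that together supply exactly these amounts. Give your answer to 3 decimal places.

Per-hectare balance (a = product A, b = potassium nitrate):
K₂O: 0.135·a + 0.44·b = 117.1
N: 0.22·a + 0.13·b = 126.74
Eliminate b: (row1) − 0.44/0.13·(row2) → -0.609615·a = -311.866, so a = 511.5785.
Then b = (126.74 − 0.22·511.5785) / 0.13 = 109.1748.

511.579 kg product A, 109.175 kg potassium nitrate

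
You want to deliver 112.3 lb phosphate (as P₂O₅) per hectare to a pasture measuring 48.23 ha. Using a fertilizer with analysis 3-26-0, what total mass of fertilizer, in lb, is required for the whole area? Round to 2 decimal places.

20831.65 lb

Product per hectare = 112.3 / 26% = 431.923 lb.
Total product = 431.923 × 48.23 = 20831.65 lb.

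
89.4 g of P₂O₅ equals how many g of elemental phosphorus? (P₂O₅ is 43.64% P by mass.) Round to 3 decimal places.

P = 89.4 × 0.4364 = 39.0142 g.

39.014 g P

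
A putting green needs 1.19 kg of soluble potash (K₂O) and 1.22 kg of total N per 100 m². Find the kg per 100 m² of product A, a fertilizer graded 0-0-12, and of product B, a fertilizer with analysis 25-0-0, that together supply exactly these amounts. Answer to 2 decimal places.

Let a = kg of product A, b = kg of product B (per 100 m²).
K₂O: 0.12·a + 0·b = 1.19
N: 0·a + 0.25·b = 1.22
Solving simultaneously: a = 9.91667, b = 4.88.

9.92 kg product A, 4.88 kg product B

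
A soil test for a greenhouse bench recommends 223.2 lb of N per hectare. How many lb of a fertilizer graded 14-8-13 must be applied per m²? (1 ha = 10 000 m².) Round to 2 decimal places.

0.16 lb of product per sq m

Product per hectare = 223.2 / 14% = 1594.29 lb.
Convert to per m²: 1594.29 × 0.0001 = 0.159429 lb.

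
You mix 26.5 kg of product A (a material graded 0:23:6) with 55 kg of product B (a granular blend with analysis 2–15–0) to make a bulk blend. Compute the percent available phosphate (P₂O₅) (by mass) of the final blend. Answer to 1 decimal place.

Total mass = 26.5 + 55 = 81.5 kg.
P₂O₅ mass = 23%×26.5 + 15%×55 = 14.345 kg.
% P₂O₅ = 14.345 / 81.5 = 17.6012%.

17.6% P₂O₅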